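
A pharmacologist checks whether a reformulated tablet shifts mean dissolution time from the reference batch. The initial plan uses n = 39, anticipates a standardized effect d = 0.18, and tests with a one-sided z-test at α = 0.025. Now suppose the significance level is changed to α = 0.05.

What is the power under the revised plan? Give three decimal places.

δ = d·√n = 0.18 × √39 = 1.1241 (unchanged). New critical value: z_{0.05} = 1.645.
Revised power = Φ(δ − 1.645) = Φ(-0.521) = 0.3013.

Power ≈ 0.301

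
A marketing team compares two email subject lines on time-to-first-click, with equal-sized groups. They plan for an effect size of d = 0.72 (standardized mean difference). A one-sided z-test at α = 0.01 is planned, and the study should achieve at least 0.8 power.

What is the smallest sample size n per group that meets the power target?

For power 0.8 need Φ(δ − z_{0.01}) = 0.8, so δ = z_{0.01} + z_{0.20} = 2.326 + 0.842 = 3.168.
δ = d·√(n/2) ⇒ n = 2(δ/d)² = 2 × (3.168 / 0.72)² = 38.72.
Round up to the next whole unit.

n = 39 per group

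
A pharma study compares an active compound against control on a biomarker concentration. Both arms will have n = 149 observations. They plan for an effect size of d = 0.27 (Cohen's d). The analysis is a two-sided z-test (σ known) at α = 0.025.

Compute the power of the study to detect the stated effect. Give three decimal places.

Noncentrality parameter: δ = d·√(n/2) = 0.27 × √(149/2) = 2.3305
Two-sided α = 0.025 → critical value z_{0.0125} = 2.241.
Power = Φ(δ − 2.241) + Φ(−δ − 2.241) = Φ(0.089) + Φ(-4.572) = 0.5355 + 0.0000 = 0.5355.

Power ≈ 0.535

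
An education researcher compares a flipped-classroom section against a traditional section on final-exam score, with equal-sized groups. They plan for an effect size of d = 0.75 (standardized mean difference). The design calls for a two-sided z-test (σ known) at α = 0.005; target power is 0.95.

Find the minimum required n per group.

n = 71 per group

For power 0.95 need Φ(δ − z_{0.0025}) = 0.95, so δ = z_{0.0025} + z_{0.05} = 2.807 + 1.645 = 4.452.
(Ignoring the negligible lower-tail rejection probability gives the usual closed-form inversion.)
δ = d·√(n/2) ⇒ n = 2(δ/d)² = 2 × (4.452 / 0.75)² = 70.47.
Rounding up, n = 71 per group.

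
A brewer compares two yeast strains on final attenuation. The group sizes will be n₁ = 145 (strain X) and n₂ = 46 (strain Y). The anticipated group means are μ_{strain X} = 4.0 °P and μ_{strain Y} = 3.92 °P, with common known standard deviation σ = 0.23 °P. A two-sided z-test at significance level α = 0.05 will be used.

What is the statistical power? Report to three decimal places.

Power ≈ 0.538

Standardized effect: d = |μ_{strain X} − μ_{strain Y}| / σ = |4.0 − 3.92| / 0.23 = 0.3478
Noncentrality parameter: δ = d / √(1/n₁ + 1/n₂) = 0.3478 / √(1/145 + 1/46) = 2.0555
Two-sided α = 0.05 → critical value z_{0.025} = 1.960.
Power = Φ(δ − 1.960) + Φ(−δ − 1.960) = Φ(0.095) + Φ(-4.015) = 0.5380 + 0.0000 = 0.5381.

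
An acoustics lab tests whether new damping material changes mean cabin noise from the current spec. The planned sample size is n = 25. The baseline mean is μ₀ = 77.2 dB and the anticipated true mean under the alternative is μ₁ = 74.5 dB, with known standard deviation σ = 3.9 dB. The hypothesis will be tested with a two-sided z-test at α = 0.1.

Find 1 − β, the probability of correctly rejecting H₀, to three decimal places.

Standardized effect: d = |μ₁ − μ₀| / σ = |74.5 − 77.2| / 3.9 = 0.6923
Noncentrality parameter: λ = d·√n = 0.6923 × √25 = 3.4615
Two-sided α = 0.1 → critical value z_{0.05} = 1.645.
Power = Φ(λ − 1.645) + Φ(−λ − 1.645) = Φ(1.817) + Φ(-5.106) = 0.9654 + 0.0000 = 0.9654.

Power ≈ 0.965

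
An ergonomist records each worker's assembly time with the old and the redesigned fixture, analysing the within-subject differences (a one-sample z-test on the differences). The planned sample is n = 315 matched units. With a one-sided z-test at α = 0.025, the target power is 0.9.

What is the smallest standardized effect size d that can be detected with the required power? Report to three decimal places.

Need Φ(δ − 1.960) = 0.9, so δ = 1.960 + 1.282 = 3.242.
δ = d·√n ⇒ d = δ/√n = 3.242/√315 = 0.1826.

d ≈ 0.183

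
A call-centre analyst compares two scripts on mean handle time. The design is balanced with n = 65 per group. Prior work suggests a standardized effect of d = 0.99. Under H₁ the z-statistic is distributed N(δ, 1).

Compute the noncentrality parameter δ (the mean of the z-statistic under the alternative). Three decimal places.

δ ≈ 5.644

The noncentrality parameter scales effect size by the design's sample-size factor: δ = d·√(n/2) = 0.99 × √(65/2) = 5.6439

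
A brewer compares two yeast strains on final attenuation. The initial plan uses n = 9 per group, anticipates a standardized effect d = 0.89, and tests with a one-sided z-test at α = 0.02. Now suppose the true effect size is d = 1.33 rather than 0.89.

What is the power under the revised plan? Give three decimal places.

With d = 1.33: δ = d·√(n/2) = 1.33 × √(9/2) = 2.8214. Critical value z_{0.02} = 2.054.
Revised power = P(Z > 2.054 − δ) = Φ(0.768) = 0.7786.

Power ≈ 0.779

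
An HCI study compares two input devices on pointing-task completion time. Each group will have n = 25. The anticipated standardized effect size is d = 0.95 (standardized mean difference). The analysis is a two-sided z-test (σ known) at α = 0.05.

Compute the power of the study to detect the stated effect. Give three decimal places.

Noncentrality parameter: λ = d·√(n/2) = 0.95 × √(25/2) = 3.3588
Two-sided α = 0.05 → critical value z_{0.025} = 1.960.
Power = Φ(λ − 1.960) + Φ(−λ − 1.960) = Φ(1.399) + Φ(-5.319) = 0.9191 + 0.0000 = 0.9191.

Power ≈ 0.919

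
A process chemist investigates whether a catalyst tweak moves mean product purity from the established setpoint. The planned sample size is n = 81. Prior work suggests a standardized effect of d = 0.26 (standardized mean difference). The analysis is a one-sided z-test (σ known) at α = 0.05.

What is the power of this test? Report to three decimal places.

Power ≈ 0.757

Noncentrality parameter: δ = d·√n = 0.26 × √81 = 2.3400
One-sided α = 0.05 → critical value z_{0.05} = 1.645.
Power = Φ(δ − 1.645) = Φ(0.695) = 0.7565.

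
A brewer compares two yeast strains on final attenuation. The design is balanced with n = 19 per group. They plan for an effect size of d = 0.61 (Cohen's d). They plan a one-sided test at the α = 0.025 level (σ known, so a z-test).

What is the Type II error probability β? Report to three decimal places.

β ≈ 0.532

Noncentrality parameter: δ = d·√(n/2) = 0.61 × √(19/2) = 1.8801
Critical value for a one-sided test at α = 0.025: z_α = 1.960.
Power = Φ(δ − 1.960) = Φ(-0.080) = 0.4682.
Type II error: β = 1 − power = 1 − 0.4682 = 0.5318.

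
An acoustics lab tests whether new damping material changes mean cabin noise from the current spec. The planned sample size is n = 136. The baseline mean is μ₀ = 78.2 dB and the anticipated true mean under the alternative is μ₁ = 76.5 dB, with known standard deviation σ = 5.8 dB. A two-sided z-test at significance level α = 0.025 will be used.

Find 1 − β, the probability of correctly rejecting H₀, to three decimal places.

Standardized effect: d = |μ₁ − μ₀| / σ = |76.5 − 78.2| / 5.8 = 0.2931
Noncentrality parameter: δ = d·√n = 0.2931 × √136 = 3.4181
Critical value for a two-sided test at α = 0.025: z_{α/2} = 2.241.
Power = Φ(δ − 2.241) + Φ(−δ − 2.241) = Φ(1.177) + Φ(-5.660) = 0.8804 + 0.0000 = 0.8804.

Power ≈ 0.880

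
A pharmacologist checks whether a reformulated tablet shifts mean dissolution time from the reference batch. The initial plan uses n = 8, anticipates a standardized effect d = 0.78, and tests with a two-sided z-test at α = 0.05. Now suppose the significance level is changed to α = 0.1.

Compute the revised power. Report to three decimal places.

δ = d·√n = 0.78 × √8 = 2.2062 (unchanged). New critical value: z_{0.05} = 1.645.
Revised power = Φ(δ − 1.645) + Φ(−δ − 1.645) = Φ(0.561) + Φ(-3.851) = 0.7127 + 0.0001 = 0.7128.

Power ≈ 0.713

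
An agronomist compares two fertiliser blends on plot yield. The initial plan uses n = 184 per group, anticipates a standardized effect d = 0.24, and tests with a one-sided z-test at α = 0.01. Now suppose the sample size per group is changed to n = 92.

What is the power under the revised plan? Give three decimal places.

With n = 92 per group: δ = d·√(n/2) = 0.24 × √(92/2) = 1.6278. Critical value z_{0.01} = 2.326.
Revised power = Φ(δ − 2.326) = Φ(-0.699) = 0.2424.

Power ≈ 0.242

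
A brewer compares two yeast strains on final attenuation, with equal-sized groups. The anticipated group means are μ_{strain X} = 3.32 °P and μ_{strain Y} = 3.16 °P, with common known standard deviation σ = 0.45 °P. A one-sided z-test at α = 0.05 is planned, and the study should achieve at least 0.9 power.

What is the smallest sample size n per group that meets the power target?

n = 136 per group

Standardized effect: d = |μ_{strain X} − μ_{strain Y}| / σ = |3.32 − 3.16| / 0.45 = 0.3556
Set Φ(δ − 1.645) = 0.9; then δ − 1.645 = Φ⁻¹(0.9) = 1.282, giving δ = 2.926.
δ = d·√(n/2) ⇒ n = 2(δ/d)² = 2 × (2.926 / 0.3556)² = 135.48.
Round up to the next whole unit.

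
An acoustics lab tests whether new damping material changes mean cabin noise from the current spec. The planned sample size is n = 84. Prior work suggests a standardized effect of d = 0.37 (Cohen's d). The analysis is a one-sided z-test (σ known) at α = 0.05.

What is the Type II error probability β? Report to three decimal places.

Noncentrality parameter: δ = d·√n = 0.37 × √84 = 3.3911
Critical value for a one-sided test at α = 0.05: z_α = 1.645.
Power = Φ(δ − 1.645) = Φ(1.746) = 0.9596.
Type II error: β = 1 − power = 1 − 0.9596 = 0.0404.

β ≈ 0.040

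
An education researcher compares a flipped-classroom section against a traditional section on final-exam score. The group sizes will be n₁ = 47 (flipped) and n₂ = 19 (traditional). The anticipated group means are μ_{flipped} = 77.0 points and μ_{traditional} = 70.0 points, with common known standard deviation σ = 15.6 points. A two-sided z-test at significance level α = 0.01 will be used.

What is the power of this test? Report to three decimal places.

Standardized effect: d = |μ_{flipped} − μ_{traditional}| / σ = |77.0 − 70.0| / 15.6 = 0.4487
Noncentrality parameter: δ = d / √(1/n₁ + 1/n₂) = 0.4487 / √(1/47 + 1/19) = 1.6505
Two-sided α = 0.01 → critical value z_{0.005} = 2.576.
Power = Φ(δ − 2.576) + Φ(−δ − 2.576) = Φ(-0.925) + Φ(-4.226) = 0.1774 + 0.0000 = 0.1774.

Power ≈ 0.177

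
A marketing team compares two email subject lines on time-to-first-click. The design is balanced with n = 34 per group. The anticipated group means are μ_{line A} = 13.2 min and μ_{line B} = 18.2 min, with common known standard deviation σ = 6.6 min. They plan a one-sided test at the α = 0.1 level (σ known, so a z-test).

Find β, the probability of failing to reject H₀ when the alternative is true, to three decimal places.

β ≈ 0.033

Standardized effect: d = |μ_{line A} − μ_{line B}| / σ = |13.2 − 18.2| / 6.6 = 0.7576
Noncentrality parameter: δ = d·√(n/2) = 0.7576 × √(34/2) = 3.1236
Critical value for a one-sided test at α = 0.1: z_α = 1.282.
Power = Φ(δ − 1.282) = Φ(1.842) = 0.9673.
Type II error: β = 1 − power = 1 − 0.9673 = 0.0327.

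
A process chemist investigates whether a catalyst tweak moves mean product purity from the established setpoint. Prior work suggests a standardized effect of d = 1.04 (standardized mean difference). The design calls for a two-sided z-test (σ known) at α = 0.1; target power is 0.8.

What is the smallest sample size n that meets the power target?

For power 0.8 need Φ(δ − z_{0.05}) = 0.8, so δ = z_{0.05} + z_{0.20} = 1.645 + 0.842 = 2.486.
(For δ > 0 the lower-tail rejection region contributes negligibly to power, so the one-term inversion is standard.)
δ = d·√n ⇒ n = (δ/d)² = (2.486 / 1.04)² = 5.72.
Rounding up, n = 6.

n = 6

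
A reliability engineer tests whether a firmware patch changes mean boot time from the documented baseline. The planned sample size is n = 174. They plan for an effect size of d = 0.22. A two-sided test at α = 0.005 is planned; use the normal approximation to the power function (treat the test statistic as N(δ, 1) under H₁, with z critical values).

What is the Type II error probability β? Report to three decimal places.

β ≈ 0.462

Noncentrality parameter: δ = d·√n = 0.22 × √174 = 2.9020
Two-sided α = 0.005 → critical value z_{0.0025} = 2.807.
Power = Φ(δ − 2.807) + Φ(−δ − 2.807) = Φ(0.095) + Φ(-5.709) = 0.5378 + 0.0000 = 0.5378.
Type II error: β = 1 − power = 1 − 0.5378 = 0.4622.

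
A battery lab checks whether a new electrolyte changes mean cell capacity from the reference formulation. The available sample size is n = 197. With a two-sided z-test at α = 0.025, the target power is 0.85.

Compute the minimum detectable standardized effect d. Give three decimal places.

d ≈ 0.234

Required noncentrality: δ = z_{0.0125} + z_{0.15} = 2.241 + 1.036 = 3.278.
(The second rejection-region term Φ(−δ − z_{α/2}) is negligible and dropped.)
δ = d·√n ⇒ d = δ/√n = 3.278/√197 = 0.2335.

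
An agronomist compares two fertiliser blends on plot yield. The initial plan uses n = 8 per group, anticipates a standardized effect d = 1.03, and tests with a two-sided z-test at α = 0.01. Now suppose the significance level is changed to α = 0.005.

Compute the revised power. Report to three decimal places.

Power ≈ 0.228

δ = d·√(n/2) = 1.03 × √(8/2) = 2.0600 (unchanged). New critical value: z_{0.0025} = 2.807.
Revised power = Φ(δ − 2.807) + Φ(−δ − 2.807) = Φ(-0.747) + Φ(-4.867) = 0.2275 + 0.0000 = 0.2275.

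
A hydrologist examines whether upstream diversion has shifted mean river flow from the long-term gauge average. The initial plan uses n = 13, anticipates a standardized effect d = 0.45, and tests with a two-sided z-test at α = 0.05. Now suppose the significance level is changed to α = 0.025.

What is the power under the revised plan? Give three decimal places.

Power ≈ 0.268

δ = d·√n = 0.45 × √13 = 1.6225 (unchanged). New critical value: z_{0.0125} = 2.241.
Revised power = Φ(δ − 2.241) + Φ(−δ − 2.241) = Φ(-0.619) + Φ(-3.864) = 0.2680 + 0.0001 = 0.2680.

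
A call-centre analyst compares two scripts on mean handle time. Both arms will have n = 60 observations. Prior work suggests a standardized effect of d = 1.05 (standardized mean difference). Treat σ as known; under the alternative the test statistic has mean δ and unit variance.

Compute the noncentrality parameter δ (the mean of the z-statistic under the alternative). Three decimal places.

δ ≈ 5.751

The noncentrality parameter scales effect size by the design's sample-size factor: δ = d·√(n/2) = 1.05 × √(60/2) = 5.7511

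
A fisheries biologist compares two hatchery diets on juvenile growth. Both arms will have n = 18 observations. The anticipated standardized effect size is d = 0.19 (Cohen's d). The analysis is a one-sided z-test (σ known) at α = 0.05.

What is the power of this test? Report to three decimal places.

Noncentrality parameter: δ = d·√(n/2) = 0.19 × √(18/2) = 0.5700
Critical value for a one-sided test at α = 0.05: z_α = 1.645.
Power = P(Z > 1.645 − δ) = Φ(-1.075) = 0.1412.

Power ≈ 0.141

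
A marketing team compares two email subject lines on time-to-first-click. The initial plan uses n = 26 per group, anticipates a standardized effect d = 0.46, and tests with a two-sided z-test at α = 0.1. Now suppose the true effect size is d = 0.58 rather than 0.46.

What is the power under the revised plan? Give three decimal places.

With d = 0.58: δ = d·√(n/2) = 0.58 × √(26/2) = 2.0912. Critical value z_{0.05} = 1.645.
Revised power = Φ(δ − 1.645) + Φ(−δ − 1.645) = Φ(0.446) + Φ(-3.736) = 0.6723 + 0.0001 = 0.6724.

Power ≈ 0.672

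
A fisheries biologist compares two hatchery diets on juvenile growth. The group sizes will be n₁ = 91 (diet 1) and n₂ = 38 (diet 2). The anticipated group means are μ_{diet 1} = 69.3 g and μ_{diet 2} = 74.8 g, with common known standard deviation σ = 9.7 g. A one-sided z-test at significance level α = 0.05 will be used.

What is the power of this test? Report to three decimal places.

Standardized effect: d = |μ_{diet 1} − μ_{diet 2}| / σ = |69.3 − 74.8| / 9.7 = 0.5670
Noncentrality parameter: δ = d / √(1/n₁ + 1/n₂) = 0.5670 / √(1/91 + 1/38) = 2.9357
Critical value for a one-sided test at α = 0.05: z_α = 1.645.
Power = P(Z > 1.645 − δ) = Φ(1.291) = 0.9016.

Power ≈ 0.902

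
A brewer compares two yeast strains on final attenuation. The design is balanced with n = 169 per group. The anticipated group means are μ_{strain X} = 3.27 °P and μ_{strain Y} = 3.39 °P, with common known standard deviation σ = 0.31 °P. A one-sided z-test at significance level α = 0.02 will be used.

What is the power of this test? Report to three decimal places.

Standardized effect: d = |μ_{strain X} − μ_{strain Y}| / σ = |3.27 − 3.39| / 0.31 = 0.3871
Noncentrality parameter: δ = d·√(n/2) = 0.3871 × √(169/2) = 3.5583
Critical value for a one-sided test at α = 0.02: z_α = 2.054.
Power = P(Z > 2.054 − δ) = Φ(1.505) = 0.9338.

Power ≈ 0.934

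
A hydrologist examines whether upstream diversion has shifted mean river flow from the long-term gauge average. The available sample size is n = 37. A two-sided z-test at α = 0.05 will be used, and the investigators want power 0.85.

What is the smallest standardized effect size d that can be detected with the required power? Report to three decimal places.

Need Φ(δ − 1.960) = 0.85, so δ = 1.960 + 1.036 = 2.996.
(The second rejection-region term Φ(−δ − z_{α/2}) is negligible and dropped.)
δ = d·√n ⇒ d = δ/√n = 2.996/√37 = 0.4926.

d ≈ 0.493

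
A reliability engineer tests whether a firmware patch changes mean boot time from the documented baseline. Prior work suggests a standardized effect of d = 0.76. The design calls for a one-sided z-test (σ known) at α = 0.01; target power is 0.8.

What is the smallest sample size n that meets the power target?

n = 18

For power 0.8 need Φ(δ − z_{0.01}) = 0.8, so δ = z_{0.01} + z_{0.20} = 2.326 + 0.842 = 3.168.
δ = d·√n ⇒ n = (δ/d)² = (3.168 / 0.76)² = 17.38.
Rounding up, n = 18.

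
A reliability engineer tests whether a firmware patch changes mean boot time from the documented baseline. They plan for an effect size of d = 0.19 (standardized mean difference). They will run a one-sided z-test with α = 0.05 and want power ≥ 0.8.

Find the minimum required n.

n = 172

Set Φ(δ − 1.645) = 0.8; then δ − 1.645 = Φ⁻¹(0.8) = 0.842, giving δ = 2.486.
δ = d·√n ⇒ n = (δ/d)² = (2.486 / 0.19)² = 171.26.
Round up to the next whole unit.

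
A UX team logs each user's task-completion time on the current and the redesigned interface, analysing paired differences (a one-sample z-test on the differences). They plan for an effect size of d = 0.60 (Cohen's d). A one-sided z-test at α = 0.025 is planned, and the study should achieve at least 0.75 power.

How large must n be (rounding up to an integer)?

For power 0.75 need Φ(δ − z_{0.025}) = 0.75, so δ = z_{0.025} + z_{0.25} = 1.960 + 0.674 = 2.634.
δ = d·√n ⇒ n = (δ/d)² = (2.634 / 0.60)² = 19.28.
Round up to the next whole unit.

n = 20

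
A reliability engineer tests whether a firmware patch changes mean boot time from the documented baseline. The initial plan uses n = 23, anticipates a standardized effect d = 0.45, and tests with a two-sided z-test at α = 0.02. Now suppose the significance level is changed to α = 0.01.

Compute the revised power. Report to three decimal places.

δ = d·√n = 0.45 × √23 = 2.1581 (unchanged). New critical value: z_{0.005} = 2.576.
Revised power = Φ(δ − 2.576) + Φ(−δ − 2.576) = Φ(-0.418) + Φ(-4.734) = 0.3381 + 0.0000 = 0.3381.

Power ≈ 0.338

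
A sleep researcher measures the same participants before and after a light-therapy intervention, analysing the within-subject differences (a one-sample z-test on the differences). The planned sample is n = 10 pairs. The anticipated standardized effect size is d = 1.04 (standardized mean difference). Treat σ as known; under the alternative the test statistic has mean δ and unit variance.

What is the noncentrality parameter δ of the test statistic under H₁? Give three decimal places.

The noncentrality parameter scales effect size by the design's sample-size factor: δ = d·√n = 1.04 × √10 = 3.2888

δ ≈ 3.289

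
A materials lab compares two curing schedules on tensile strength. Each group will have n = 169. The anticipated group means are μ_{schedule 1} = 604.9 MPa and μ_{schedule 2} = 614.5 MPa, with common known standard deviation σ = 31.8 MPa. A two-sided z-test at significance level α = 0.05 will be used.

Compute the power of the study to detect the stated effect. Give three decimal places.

Standardized effect: d = |μ_{schedule 1} − μ_{schedule 2}| / σ = |604.9 − 614.5| / 31.8 = 0.3019
Noncentrality parameter: δ = d·√(n/2) = 0.3019 × √(169/2) = 2.7751
Critical value for a two-sided test at α = 0.05: z_{α/2} = 1.960.
Power = Φ(δ − 1.960) + Φ(−δ − 1.960) = Φ(0.815) + Φ(-4.735) = 0.7925 + 0.0000 = 0.7925.

Power ≈ 0.792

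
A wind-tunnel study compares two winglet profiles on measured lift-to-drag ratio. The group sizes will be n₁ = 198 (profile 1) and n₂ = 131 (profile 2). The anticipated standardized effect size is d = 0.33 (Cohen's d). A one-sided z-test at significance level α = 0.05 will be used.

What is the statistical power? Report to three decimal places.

Noncentrality parameter: δ = d / √(1/n₁ + 1/n₂) = 0.33 / √(1/198 + 1/131) = 2.9301
One-sided α = 0.05 → critical value z_{0.05} = 1.645.
Power = P(Z > 1.645 − δ) = Φ(1.285) = 0.9006.

Power ≈ 0.901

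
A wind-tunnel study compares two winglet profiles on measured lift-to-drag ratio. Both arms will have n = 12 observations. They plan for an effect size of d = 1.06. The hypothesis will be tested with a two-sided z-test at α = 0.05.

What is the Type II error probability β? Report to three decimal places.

β ≈ 0.262

Noncentrality parameter: δ = d·√(n/2) = 1.06 × √(12/2) = 2.5965
Two-sided α = 0.05 → critical value z_{0.025} = 1.960.
Power = Φ(δ − 1.960) + Φ(−δ − 1.960) = Φ(0.636) + Φ(-4.556) = 0.7378 + 0.0000 = 0.7378.
Type II error: β = 1 − power = 1 − 0.7378 = 0.2622.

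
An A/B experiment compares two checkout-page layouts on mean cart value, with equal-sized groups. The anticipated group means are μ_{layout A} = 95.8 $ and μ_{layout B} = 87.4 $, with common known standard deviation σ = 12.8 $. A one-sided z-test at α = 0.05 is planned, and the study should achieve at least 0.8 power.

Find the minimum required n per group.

Standardized effect: d = |μ_{layout A} − μ_{layout B}| / σ = |95.8 − 87.4| / 12.8 = 0.6562
Set Φ(δ − 1.645) = 0.8; then δ − 1.645 = Φ⁻¹(0.8) = 0.842, giving δ = 2.486.
δ = d·√(n/2) ⇒ n = 2(δ/d)² = 2 × (2.486 / 0.6562)² = 28.71.
Round up to the next whole unit.

n = 29 per group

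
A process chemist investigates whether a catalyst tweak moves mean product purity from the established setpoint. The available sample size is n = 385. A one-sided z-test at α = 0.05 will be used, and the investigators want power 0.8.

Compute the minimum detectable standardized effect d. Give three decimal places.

d ≈ 0.127

Required noncentrality: δ = z_{0.05} + z_{0.20} = 1.645 + 0.842 = 2.486.
δ = d·√n ⇒ d = δ/√n = 2.486/√385 = 0.1267.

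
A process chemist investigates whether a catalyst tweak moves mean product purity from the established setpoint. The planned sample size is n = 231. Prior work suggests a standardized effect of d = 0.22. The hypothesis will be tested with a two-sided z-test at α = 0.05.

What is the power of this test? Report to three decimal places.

Power ≈ 0.917

Noncentrality parameter: δ = d·√n = 0.22 × √231 = 3.3437
Two-sided α = 0.05 → critical value z_{0.025} = 1.960.
Power = Φ(δ − 1.960) + Φ(−δ − 1.960) = Φ(1.384) + Φ(-5.304) = 0.9168 + 0.0000 = 0.9168.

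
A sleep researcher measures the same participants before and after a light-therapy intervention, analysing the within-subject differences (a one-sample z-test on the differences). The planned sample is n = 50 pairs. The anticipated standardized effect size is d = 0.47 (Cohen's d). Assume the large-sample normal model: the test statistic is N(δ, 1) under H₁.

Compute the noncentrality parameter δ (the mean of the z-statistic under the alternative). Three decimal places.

δ = d·√n = 0.47 × √50 = 3.3234

δ ≈ 3.323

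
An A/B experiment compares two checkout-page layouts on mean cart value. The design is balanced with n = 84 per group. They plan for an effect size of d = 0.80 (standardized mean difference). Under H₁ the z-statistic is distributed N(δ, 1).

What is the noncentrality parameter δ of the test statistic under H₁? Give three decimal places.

The noncentrality parameter scales effect size by the design's sample-size factor: δ = d·√(n/2) = 0.80 × √(84/2) = 5.1846

δ ≈ 5.185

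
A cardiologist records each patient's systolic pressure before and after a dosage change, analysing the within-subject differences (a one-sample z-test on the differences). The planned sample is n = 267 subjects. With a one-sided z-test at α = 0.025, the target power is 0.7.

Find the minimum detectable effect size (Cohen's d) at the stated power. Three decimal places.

d ≈ 0.152

Required noncentrality: δ = z_{0.025} + z_{0.30} = 1.960 + 0.524 = 2.484.
δ = d·√n ⇒ d = δ/√n = 2.484/√267 = 0.1520.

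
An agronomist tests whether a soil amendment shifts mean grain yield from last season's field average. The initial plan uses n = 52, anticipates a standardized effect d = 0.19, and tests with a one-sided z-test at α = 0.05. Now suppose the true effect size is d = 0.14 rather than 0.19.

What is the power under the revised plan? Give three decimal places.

With d = 0.14: δ = d·√n = 0.14 × √52 = 1.0096. Critical value z_{0.05} = 1.645.
Revised power = Φ(δ − 1.645) = Φ(-0.635) = 0.2626.

Power ≈ 0.263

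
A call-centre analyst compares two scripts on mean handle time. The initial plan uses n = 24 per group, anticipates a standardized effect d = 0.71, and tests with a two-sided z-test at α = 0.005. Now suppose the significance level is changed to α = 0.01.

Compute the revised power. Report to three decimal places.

δ = d·√(n/2) = 0.71 × √(24/2) = 2.4595 (unchanged). New critical value: z_{0.005} = 2.576.
Revised power = Φ(δ − 2.576) + Φ(−δ − 2.576) = Φ(-0.116) + Φ(-5.035) = 0.4537 + 0.0000 = 0.4537.

Power ≈ 0.454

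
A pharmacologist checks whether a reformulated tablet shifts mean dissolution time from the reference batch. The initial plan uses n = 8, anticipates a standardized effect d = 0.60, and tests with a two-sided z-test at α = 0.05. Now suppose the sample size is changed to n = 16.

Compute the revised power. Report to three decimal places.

Power ≈ 0.670

With n = 16: δ = d·√n = 0.60 × √16 = 2.4000. Critical value z_{0.025} = 1.960.
Revised power = Φ(δ − 1.960) + Φ(−δ − 1.960) = Φ(0.440) + Φ(-4.360) = 0.6700 + 0.0000 = 0.6701.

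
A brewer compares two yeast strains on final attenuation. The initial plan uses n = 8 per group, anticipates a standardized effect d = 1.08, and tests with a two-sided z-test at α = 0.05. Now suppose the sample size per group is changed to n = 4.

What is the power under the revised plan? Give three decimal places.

With n = 4 per group: δ = d·√(n/2) = 1.08 × √(4/2) = 1.5274. Critical value z_{0.025} = 1.960.
Revised power = Φ(δ − 1.960) + Φ(−δ − 1.960) = Φ(-0.433) + Φ(-3.487) = 0.3326 + 0.0002 = 0.3329.

Power ≈ 0.333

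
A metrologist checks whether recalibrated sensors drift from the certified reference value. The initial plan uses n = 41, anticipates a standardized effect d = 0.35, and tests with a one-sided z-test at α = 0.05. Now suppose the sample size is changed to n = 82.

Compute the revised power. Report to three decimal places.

With n = 82: δ = d·√n = 0.35 × √82 = 3.1694. Critical value z_{0.05} = 1.645.
Revised power = Φ(δ − 1.645) = Φ(1.525) = 0.9363.

Power ≈ 0.936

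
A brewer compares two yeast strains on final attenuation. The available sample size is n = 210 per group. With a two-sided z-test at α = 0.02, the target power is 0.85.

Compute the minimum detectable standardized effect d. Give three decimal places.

d ≈ 0.328

Need Φ(δ − 2.326) = 0.85, so δ = 2.326 + 1.036 = 3.363.
(Lower-tail contribution to power is negligible for δ > 0.)
δ = d·√(n/2) ⇒ d = δ/√(n/2) = 3.363/√(210/2) = 0.3282.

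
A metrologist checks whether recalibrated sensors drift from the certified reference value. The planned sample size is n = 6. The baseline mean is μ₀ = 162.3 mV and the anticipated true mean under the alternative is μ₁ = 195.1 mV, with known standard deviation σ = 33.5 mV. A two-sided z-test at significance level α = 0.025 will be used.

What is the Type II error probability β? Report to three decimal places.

Standardized effect: d = |μ₁ − μ₀| / σ = |195.1 − 162.3| / 33.5 = 0.9791
Noncentrality parameter: δ = d·√n = 0.9791 × √6 = 2.3983
Critical value for a two-sided test at α = 0.025: z_{α/2} = 2.241.
Power = Φ(δ − 2.241) + Φ(−δ − 2.241) = Φ(0.157) + Φ(-4.640) = 0.5623 + 0.0000 = 0.5623.
Type II error: β = 1 − power = 1 − 0.5623 = 0.4377.

β ≈ 0.438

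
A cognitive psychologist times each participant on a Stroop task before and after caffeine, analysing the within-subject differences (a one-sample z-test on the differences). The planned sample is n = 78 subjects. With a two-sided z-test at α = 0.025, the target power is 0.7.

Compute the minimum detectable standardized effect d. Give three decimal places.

Need Φ(δ − 2.241) = 0.7, so δ = 2.241 + 0.524 = 2.766.
(The second rejection-region term Φ(−δ − z_{α/2}) is negligible and dropped.)
δ = d·√n ⇒ d = δ/√n = 2.766/√78 = 0.3132.

d ≈ 0.313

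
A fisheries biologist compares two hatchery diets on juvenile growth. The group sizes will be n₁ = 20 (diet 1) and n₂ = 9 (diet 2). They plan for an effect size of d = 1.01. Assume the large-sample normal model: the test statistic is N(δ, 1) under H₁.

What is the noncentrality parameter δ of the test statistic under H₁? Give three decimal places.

The noncentrality parameter scales effect size by the design's sample-size factor: δ = d / √(1/n₁ + 1/n₂) = 1.01 / √(1/20 + 1/9) = 2.5163

δ ≈ 2.516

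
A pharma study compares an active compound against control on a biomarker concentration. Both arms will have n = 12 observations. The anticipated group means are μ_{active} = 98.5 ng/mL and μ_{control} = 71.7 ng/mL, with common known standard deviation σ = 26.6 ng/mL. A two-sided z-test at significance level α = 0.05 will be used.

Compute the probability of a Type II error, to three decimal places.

β ≈ 0.306

Standardized effect: d = |μ_{active} − μ_{control}| / σ = |98.5 − 71.7| / 26.6 = 1.0075
Noncentrality parameter: δ = d·√(n/2) = 1.0075 × √(12/2) = 2.4679
Two-sided α = 0.05 → critical value z_{0.025} = 1.960.
Power = Φ(δ − 1.960) + Φ(−δ − 1.960) = Φ(0.508) + Φ(-4.428) = 0.6943 + 0.0000 = 0.6943.
Type II error: β = 1 − power = 1 − 0.6943 = 0.3057.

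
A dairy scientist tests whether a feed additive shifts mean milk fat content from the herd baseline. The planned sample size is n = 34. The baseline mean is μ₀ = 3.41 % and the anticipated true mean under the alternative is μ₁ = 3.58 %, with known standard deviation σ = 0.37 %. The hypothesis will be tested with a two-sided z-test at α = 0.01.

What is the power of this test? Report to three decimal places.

Standardized effect: d = |μ₁ − μ₀| / σ = |3.58 − 3.41| / 0.37 = 0.4595
Noncentrality parameter: δ = d·√n = 0.4595 × √34 = 2.6791
Critical value for a two-sided test at α = 0.01: z_{α/2} = 2.576.
Power = Φ(δ − 2.576) + Φ(−δ − 2.576) = Φ(0.103) + Φ(-5.255) = 0.5411 + 0.0000 = 0.5411.

Power ≈ 0.541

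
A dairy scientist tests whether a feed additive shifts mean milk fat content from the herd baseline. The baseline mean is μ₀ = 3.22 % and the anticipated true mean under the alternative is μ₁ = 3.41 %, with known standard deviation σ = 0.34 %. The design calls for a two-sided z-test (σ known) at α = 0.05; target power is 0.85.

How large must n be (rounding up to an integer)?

n = 29

Standardized effect: d = |μ₁ − μ₀| / σ = |3.41 − 3.22| / 0.34 = 0.5588
Set Φ(δ − 1.960) = 0.85; then δ − 1.960 = Φ⁻¹(0.85) = 1.036, giving δ = 2.996.
(For δ > 0 the lower-tail rejection region contributes negligibly to power, so the one-term inversion is standard.)
δ = d·√n ⇒ n = (δ/d)² = (2.996 / 0.5588)² = 28.75.
Rounding up, n = 29.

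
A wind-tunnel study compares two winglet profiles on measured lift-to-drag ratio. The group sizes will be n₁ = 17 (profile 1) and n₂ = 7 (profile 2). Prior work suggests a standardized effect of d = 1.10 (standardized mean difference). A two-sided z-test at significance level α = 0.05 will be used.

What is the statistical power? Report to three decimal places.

Noncentrality parameter: δ = d / √(1/n₁ + 1/n₂) = 1.10 / √(1/17 + 1/7) = 2.4494
Critical value for a two-sided test at α = 0.05: z_{α/2} = 1.960.
Power = Φ(δ − 1.960) + Φ(−δ − 1.960) = Φ(0.489) + Φ(-4.409) = 0.6877 + 0.0000 = 0.6877.

Power ≈ 0.688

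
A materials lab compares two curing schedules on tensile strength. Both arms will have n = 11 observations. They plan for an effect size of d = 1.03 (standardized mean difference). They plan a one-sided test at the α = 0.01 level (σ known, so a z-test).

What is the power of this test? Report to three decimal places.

Noncentrality parameter: δ = d·√(n/2) = 1.03 × √(11/2) = 2.4156
One-sided α = 0.01 → critical value z_{0.01} = 2.326.
Power = Φ(δ − 2.326) = Φ(0.089) = 0.5355.

Power ≈ 0.536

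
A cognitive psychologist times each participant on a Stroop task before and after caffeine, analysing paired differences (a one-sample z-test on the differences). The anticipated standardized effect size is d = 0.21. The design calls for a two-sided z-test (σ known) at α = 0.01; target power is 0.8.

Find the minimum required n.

For power 0.8 need Φ(δ − z_{0.005}) = 0.8, so δ = z_{0.005} + z_{0.20} = 2.576 + 0.842 = 3.417.
(For δ > 0 the lower-tail rejection region contributes negligibly to power, so the one-term inversion is standard.)
δ = d·√n ⇒ n = (δ/d)² = (3.417 / 0.21)² = 264.83.
Rounding up, n = 265.

n = 265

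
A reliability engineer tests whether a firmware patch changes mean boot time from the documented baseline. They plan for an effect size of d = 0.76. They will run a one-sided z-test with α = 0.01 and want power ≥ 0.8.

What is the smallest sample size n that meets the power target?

Set Φ(δ − 2.326) = 0.8; then δ − 2.326 = Φ⁻¹(0.8) = 0.842, giving δ = 3.168.
δ = d·√n ⇒ n = (δ/d)² = (3.168 / 0.76)² = 17.38.
Rounding up, n = 18.

n = 18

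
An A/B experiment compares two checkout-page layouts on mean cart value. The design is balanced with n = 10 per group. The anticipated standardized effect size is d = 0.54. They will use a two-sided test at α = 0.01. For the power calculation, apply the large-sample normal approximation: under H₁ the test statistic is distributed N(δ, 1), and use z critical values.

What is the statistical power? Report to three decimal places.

Noncentrality parameter: δ = d·√(n/2) = 0.54 × √(10/2) = 1.2075
Two-sided α = 0.01 → critical value z_{0.005} = 2.576.
Power = Φ(δ − 2.576) + Φ(−δ − 2.576) = Φ(-1.368) + Φ(-3.783) = 0.0856 + 0.0001 = 0.0857.

Power ≈ 0.086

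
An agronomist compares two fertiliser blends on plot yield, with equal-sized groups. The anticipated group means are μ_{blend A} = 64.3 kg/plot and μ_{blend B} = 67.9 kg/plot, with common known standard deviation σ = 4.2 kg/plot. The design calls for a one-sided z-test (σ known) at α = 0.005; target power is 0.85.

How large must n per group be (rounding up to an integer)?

n = 36 per group

Standardized effect: d = |μ_{blend A} − μ_{blend B}| / σ = |64.3 − 67.9| / 4.2 = 0.8571
Set Φ(δ − 2.576) = 0.85; then δ − 2.576 = Φ⁻¹(0.85) = 1.036, giving δ = 3.612.
δ = d·√(n/2) ⇒ n = 2(δ/d)² = 2 × (3.612 / 0.8571)² = 35.52.
Round up to the next whole unit.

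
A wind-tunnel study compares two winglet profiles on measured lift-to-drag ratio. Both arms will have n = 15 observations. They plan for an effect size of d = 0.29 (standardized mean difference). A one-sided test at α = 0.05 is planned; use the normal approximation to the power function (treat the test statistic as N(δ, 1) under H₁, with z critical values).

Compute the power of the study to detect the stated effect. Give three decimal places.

Power ≈ 0.197

Noncentrality parameter: δ = d·√(n/2) = 0.29 × √(15/2) = 0.7942
One-sided α = 0.05 → critical value z_{0.05} = 1.645.
Power = Φ(δ − 1.645) = Φ(-0.851) = 0.1975.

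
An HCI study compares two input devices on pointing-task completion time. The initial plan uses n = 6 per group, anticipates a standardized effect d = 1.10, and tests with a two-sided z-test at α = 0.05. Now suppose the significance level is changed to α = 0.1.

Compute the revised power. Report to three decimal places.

δ = d·√(n/2) = 1.10 × √(6/2) = 1.9053 (unchanged). New critical value: z_{0.05} = 1.645.
Revised power = Φ(δ − 1.645) + Φ(−δ − 1.645) = Φ(0.260) + Φ(-3.550) = 0.6027 + 0.0002 = 0.6029.

Power ≈ 0.603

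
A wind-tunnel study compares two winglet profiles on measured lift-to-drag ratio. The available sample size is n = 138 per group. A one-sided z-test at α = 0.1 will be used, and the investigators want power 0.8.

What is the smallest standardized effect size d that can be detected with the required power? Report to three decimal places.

Required noncentrality: δ = z_{0.1} + z_{0.20} = 1.282 + 0.842 = 2.123.
δ = d·√(n/2) ⇒ d = δ/√(n/2) = 2.123/√(138/2) = 0.2556.

d ≈ 0.256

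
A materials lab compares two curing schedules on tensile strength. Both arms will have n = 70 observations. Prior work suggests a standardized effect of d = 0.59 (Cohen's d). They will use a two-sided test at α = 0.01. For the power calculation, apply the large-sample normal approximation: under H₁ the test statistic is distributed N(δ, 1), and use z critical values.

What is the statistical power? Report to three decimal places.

Power ≈ 0.820

Noncentrality parameter: δ = d·√(n/2) = 0.59 × √(70/2) = 3.4905
Critical value for a two-sided test at α = 0.01: z_{α/2} = 2.576.
Power = Φ(δ − 2.576) + Φ(−δ − 2.576) = Φ(0.915) + Φ(-6.066) = 0.8198 + 0.0000 = 0.8198.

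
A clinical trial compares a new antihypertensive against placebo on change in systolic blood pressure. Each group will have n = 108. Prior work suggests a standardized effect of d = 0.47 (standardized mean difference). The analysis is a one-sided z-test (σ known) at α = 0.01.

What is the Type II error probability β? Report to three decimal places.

Noncentrality parameter: δ = d·√(n/2) = 0.47 × √(108/2) = 3.4538
One-sided α = 0.01 → critical value z_{0.01} = 2.326.
Power = P(Z > 2.326 − δ) = Φ(1.127) = 0.8702.
Type II error: β = 1 − power = 1 − 0.8702 = 0.1298.

β ≈ 0.130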